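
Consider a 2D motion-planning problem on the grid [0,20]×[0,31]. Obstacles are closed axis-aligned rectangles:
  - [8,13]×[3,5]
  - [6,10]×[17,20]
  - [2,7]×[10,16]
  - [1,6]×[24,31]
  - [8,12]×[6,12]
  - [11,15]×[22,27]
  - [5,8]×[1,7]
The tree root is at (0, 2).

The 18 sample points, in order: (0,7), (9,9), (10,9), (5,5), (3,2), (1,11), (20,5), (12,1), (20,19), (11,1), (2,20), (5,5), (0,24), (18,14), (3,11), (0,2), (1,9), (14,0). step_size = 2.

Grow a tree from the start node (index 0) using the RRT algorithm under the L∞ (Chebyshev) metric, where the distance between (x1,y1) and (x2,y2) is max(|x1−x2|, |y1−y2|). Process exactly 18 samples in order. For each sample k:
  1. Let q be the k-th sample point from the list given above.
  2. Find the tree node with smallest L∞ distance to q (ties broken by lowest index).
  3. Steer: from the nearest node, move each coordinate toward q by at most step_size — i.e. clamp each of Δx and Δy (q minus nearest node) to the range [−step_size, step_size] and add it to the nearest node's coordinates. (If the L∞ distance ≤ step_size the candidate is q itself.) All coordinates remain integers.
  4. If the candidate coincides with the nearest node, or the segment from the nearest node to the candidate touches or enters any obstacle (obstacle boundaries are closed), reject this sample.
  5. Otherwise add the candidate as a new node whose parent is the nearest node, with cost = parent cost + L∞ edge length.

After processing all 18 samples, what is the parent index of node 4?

1. q=(0,7) nearest=0 d=5 new=(0,4) → add node 1 parent=0 cost=2
2. q=(9,9) nearest=0 d=9 new=(2,4) → add node 2 parent=0 cost=2
3. q=(10,9) nearest=2 d=8 new=(4,6) → add node 3 parent=2 cost=4
4. q=(5,5) nearest=3 d=1 new=(5,5) → blocked by [5,8]×[1,7], reject
5. q=(3,2) nearest=2 d=2 new=(3,2) → add node 4 parent=2 cost=4
6. q=(1,11) nearest=3 d=5 new=(2,8) → add node 5 parent=3 cost=6
7. q=(20,5) nearest=3 d=16 new=(6,5) → blocked by [5,8]×[1,7], reject
8. q=(12,1) nearest=3 d=8 new=(6,4) → blocked by [5,8]×[1,7], reject
9. q=(20,19) nearest=3 d=16 new=(6,8) → blocked by [5,8]×[1,7], reject
10. q=(11,1) nearest=3 d=7 new=(6,4) → blocked by [5,8]×[1,7], reject
11. q=(2,20) nearest=5 d=12 new=(2,10) → blocked by [2,7]×[10,16], reject
12. q=(5,5) nearest=3 d=1 new=(5,5) → blocked by [5,8]×[1,7], reject
13. q=(0,24) nearest=5 d=16 new=(0,10) → add node 6 parent=5 cost=8
14. q=(18,14) nearest=3 d=14 new=(6,8) → blocked by [5,8]×[1,7], reject
15. q=(3,11) nearest=5 d=3 new=(3,10) → blocked by [2,7]×[10,16], reject
16. q=(0,2) nearest=0 d=0 → coincident, reject
17. q=(1,9) nearest=5 d=1 new=(1,9) → add node 7 parent=5 cost=7
18. q=(14,0) nearest=3 d=10 new=(6,4) → blocked by [5,8]×[1,7], reject

Parent of node 4: 2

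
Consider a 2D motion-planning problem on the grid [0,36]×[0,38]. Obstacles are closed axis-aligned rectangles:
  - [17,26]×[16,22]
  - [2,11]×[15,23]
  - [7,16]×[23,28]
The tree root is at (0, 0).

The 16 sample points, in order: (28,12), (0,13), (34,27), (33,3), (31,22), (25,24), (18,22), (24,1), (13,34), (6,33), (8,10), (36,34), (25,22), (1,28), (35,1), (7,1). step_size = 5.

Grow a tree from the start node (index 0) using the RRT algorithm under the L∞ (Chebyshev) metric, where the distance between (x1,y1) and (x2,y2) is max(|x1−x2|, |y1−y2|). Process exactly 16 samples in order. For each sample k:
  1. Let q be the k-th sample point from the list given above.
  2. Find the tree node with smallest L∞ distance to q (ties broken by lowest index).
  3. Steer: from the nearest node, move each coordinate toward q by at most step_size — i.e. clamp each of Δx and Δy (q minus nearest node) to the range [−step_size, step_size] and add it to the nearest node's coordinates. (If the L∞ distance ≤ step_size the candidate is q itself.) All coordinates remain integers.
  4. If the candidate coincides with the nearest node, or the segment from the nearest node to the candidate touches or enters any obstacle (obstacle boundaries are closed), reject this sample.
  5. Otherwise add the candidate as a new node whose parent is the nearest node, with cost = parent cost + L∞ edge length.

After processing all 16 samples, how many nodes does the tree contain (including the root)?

1. q=(28,12) nearest=0 d=28 new=(5,5) → add node 1 parent=0 cost=5
2. q=(0,13) nearest=1 d=8 new=(0,10) → add node 2 parent=1 cost=10
3. q=(34,27) nearest=1 d=29 new=(10,10) → add node 3 parent=1 cost=10
4. q=(33,3) nearest=3 d=23 new=(15,5) → add node 4 parent=3 cost=15
5. q=(31,22) nearest=4 d=17 new=(20,10) → add node 5 parent=4 cost=20
6. q=(25,24) nearest=5 d=14 new=(25,15) → add node 6 parent=5 cost=25
7. q=(18,22) nearest=6 d=7 new=(20,20) → blocked by [17,26]×[16,22], reject
8. q=(24,1) nearest=4 d=9 new=(20,1) → add node 7 parent=4 cost=20
9. q=(13,34) nearest=6 d=19 new=(20,20) → blocked by [17,26]×[16,22], reject
10. q=(6,33) nearest=6 d=19 new=(20,20) → blocked by [17,26]×[16,22], reject
11. q=(8,10) nearest=3 d=2 new=(8,10) → add node 8 parent=3 cost=12
12. q=(36,34) nearest=6 d=19 new=(30,20) → blocked by [17,26]×[16,22], reject
13. q=(25,22) nearest=6 d=7 new=(25,20) → blocked by [17,26]×[16,22], reject
14. q=(1,28) nearest=2 d=18 new=(1,15) → add node 9 parent=2 cost=15
15. q=(35,1) nearest=6 d=14 new=(30,10) → add node 10 parent=6 cost=30
16. q=(7,1) nearest=1 d=4 new=(7,1) → add node 11 parent=1 cost=9

Node count: 12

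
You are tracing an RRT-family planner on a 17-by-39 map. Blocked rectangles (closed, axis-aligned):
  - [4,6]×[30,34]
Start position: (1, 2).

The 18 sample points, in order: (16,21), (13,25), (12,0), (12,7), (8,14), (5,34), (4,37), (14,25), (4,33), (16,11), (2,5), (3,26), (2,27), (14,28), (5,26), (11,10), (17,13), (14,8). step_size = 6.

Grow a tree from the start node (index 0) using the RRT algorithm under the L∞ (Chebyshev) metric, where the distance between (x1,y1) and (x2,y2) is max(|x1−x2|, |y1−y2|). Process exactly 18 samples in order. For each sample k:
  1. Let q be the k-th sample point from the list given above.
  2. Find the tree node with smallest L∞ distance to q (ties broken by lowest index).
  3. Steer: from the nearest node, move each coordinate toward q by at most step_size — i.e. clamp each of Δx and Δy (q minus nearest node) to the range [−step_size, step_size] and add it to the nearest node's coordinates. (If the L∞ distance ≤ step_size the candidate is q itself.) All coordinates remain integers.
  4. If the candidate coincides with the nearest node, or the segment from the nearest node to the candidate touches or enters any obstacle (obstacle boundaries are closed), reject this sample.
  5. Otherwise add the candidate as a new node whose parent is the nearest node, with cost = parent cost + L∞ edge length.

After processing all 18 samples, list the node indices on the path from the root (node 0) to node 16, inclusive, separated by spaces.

Path: 0 1 2 9 16

1. q=(16,21) nearest=0 d=19 new=(7,8) → add node 1 parent=0 cost=6
2. q=(13,25) nearest=1 d=17 new=(13,14) → add node 2 parent=1 cost=12
3. q=(12,0) nearest=1 d=8 new=(12,2) → add node 3 parent=1 cost=12
4. q=(12,7) nearest=1 d=5 new=(12,7) → add node 4 parent=1 cost=11
5. q=(8,14) nearest=2 d=5 new=(8,14) → add node 5 parent=2 cost=17
6. q=(5,34) nearest=2 d=20 new=(7,20) → add node 6 parent=2 cost=18
7. q=(4,37) nearest=6 d=17 new=(4,26) → add node 7 parent=6 cost=24
8. q=(14,25) nearest=6 d=7 new=(13,25) → add node 8 parent=6 cost=24
9. q=(4,33) nearest=7 d=7 new=(4,32) → blocked by [4,6]×[30,34], reject
10. q=(16,11) nearest=2 d=3 new=(16,11) → add node 9 parent=2 cost=15
11. q=(2,5) nearest=0 d=3 new=(2,5) → add node 10 parent=0 cost=3
12. q=(3,26) nearest=7 d=1 new=(3,26) → add node 11 parent=7 cost=25
13. q=(2,27) nearest=11 d=1 new=(2,27) → add node 12 parent=11 cost=26
14. q=(14,28) nearest=8 d=3 new=(14,28) → add node 13 parent=8 cost=27
15. q=(5,26) nearest=7 d=1 new=(5,26) → add node 14 parent=7 cost=25
16. q=(11,10) nearest=4 d=3 new=(11,10) → add node 15 parent=4 cost=14
17. q=(17,13) nearest=9 d=2 new=(17,13) → add node 16 parent=9 cost=17
18. q=(14,8) nearest=4 d=2 new=(14,8) → add node 17 parent=4 cost=13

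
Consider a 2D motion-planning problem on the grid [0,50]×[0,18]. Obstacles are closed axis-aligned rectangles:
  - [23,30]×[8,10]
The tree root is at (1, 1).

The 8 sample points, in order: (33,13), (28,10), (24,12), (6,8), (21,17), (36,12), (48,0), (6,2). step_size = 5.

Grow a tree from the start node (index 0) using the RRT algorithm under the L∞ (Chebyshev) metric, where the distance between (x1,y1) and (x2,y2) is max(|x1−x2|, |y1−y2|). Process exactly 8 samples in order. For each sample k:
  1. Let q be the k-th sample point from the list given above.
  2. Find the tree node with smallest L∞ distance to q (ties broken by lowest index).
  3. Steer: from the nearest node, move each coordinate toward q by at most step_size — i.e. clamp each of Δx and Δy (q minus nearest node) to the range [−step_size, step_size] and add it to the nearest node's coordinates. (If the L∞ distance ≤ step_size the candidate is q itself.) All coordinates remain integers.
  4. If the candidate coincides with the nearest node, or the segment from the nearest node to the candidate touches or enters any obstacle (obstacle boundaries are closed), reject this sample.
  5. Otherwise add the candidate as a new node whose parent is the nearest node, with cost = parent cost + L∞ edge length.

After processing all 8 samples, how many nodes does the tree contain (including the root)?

1. q=(33,13) nearest=0 d=32 new=(6,6) → add node 1 parent=0 cost=5
2. q=(28,10) nearest=1 d=22 new=(11,10) → add node 2 parent=1 cost=10
3. q=(24,12) nearest=2 d=13 new=(16,12) → add node 3 parent=2 cost=15
4. q=(6,8) nearest=1 d=2 new=(6,8) → add node 4 parent=1 cost=7
5. q=(21,17) nearest=3 d=5 new=(21,17) → add node 5 parent=3 cost=20
6. q=(36,12) nearest=5 d=15 new=(26,12) → add node 6 parent=5 cost=25
7. q=(48,0) nearest=6 d=22 new=(31,7) → blocked by [23,30]×[8,10], reject
8. q=(6,2) nearest=1 d=4 new=(6,2) → add node 7 parent=1 cost=9

Node count: 8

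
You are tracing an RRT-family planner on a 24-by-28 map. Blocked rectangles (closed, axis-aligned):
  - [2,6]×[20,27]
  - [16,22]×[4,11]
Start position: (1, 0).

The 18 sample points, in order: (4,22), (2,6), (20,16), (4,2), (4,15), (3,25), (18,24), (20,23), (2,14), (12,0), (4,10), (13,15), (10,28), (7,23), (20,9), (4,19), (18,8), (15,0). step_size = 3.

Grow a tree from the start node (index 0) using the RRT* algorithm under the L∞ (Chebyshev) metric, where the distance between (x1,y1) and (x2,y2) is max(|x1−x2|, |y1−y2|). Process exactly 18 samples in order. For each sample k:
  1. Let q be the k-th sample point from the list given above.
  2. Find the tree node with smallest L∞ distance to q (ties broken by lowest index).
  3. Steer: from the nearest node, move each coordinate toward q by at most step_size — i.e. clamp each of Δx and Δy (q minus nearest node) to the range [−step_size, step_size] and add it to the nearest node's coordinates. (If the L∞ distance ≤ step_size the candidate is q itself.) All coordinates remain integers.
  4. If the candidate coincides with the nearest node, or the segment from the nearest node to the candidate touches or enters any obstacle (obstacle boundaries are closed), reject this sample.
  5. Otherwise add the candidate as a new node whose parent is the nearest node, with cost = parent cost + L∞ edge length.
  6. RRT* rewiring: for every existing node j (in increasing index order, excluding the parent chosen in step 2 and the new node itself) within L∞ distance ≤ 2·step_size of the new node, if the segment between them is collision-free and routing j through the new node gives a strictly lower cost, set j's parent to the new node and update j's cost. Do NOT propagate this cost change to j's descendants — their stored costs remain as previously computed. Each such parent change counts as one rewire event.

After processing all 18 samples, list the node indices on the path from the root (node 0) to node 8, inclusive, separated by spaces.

Path: 0 1 2 5 7 8

1. q=(4,22) nearest=0 d=22 new=(4,3) → add node 1 parent=0 cost=3
2. q=(2,6) nearest=1 d=3 new=(2,6) → add node 2 parent=1 cost=6
3. q=(20,16) nearest=1 d=16 new=(7,6) → add node 3 parent=1 cost=6
4. q=(4,2) nearest=1 d=1 new=(4,2) → add node 4 parent=1 cost=4
5. q=(4,15) nearest=2 d=9 new=(4,9) → add node 5 parent=2 cost=9
6. q=(3,25) nearest=5 d=16 new=(3,12) → add node 6 parent=5 cost=12
7. q=(18,24) nearest=5 d=15 new=(7,12) → add node 7 parent=5 cost=12
8. q=(20,23) nearest=7 d=13 new=(10,15) → add node 8 parent=7 cost=15
9. q=(2,14) nearest=6 d=2 new=(2,14) → add node 9 parent=6 cost=14
10. q=(12,0) nearest=3 d=6 new=(10,3) → add node 10 parent=3 cost=9
11. q=(4,10) nearest=5 d=1 new=(4,10) → add node 11 parent=5 cost=10
12. q=(13,15) nearest=8 d=3 new=(13,15) → add node 12 parent=8 cost=18
13. q=(10,28) nearest=8 d=13 new=(10,18) → add node 13 parent=8 cost=18
14. q=(7,23) nearest=13 d=5 new=(7,21) → add node 14 parent=13 cost=21
15. q=(20,9) nearest=12 d=7 new=(16,12) → add node 15 parent=12 cost=21
16. q=(4,19) nearest=14 d=3 new=(4,19) → blocked by [2,6]×[20,27], reject
17. q=(18,8) nearest=15 d=4 new=(18,9) → blocked by [16,22]×[4,11], reject
18. q=(15,0) nearest=10 d=5 new=(13,0) → add node 16 parent=10 cost=12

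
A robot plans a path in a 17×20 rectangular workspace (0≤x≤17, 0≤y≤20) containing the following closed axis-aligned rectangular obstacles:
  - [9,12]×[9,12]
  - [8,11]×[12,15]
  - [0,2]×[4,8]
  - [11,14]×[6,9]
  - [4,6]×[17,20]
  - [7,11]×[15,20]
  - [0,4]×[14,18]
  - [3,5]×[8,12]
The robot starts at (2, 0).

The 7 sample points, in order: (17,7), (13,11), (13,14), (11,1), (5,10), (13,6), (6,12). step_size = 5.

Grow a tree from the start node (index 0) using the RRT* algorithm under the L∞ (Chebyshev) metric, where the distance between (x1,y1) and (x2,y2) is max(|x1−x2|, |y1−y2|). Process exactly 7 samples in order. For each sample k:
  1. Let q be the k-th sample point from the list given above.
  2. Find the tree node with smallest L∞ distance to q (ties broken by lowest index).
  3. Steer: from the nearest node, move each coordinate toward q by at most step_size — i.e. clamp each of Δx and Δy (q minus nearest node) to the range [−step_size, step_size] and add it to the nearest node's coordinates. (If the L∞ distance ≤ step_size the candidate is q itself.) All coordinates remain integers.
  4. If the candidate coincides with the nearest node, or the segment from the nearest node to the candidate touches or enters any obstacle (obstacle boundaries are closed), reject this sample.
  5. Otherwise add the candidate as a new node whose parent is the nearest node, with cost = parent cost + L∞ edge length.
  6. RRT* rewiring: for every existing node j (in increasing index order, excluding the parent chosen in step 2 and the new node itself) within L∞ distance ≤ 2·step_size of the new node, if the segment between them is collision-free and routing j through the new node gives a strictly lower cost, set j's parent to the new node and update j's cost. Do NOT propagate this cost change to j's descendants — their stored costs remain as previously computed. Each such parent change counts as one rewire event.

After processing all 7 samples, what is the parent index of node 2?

1. q=(17,7) nearest=0 d=15 new=(7,5) → add node 1 parent=0 cost=5
2. q=(13,11) nearest=1 d=6 new=(12,10) → blocked by [9,12]×[9,12], reject
3. q=(13,14) nearest=1 d=9 new=(12,10) → blocked by [9,12]×[9,12], reject
4. q=(11,1) nearest=1 d=4 new=(11,1) → add node 2 parent=1 cost=9
5. q=(5,10) nearest=1 d=5 new=(5,10) → blocked by [3,5]×[8,12], reject
6. q=(13,6) nearest=2 d=5 new=(13,6) → blocked by [11,14]×[6,9], reject
7. q=(6,12) nearest=1 d=7 new=(6,10) → add node 3 parent=1 cost=10

Parent of node 2: 1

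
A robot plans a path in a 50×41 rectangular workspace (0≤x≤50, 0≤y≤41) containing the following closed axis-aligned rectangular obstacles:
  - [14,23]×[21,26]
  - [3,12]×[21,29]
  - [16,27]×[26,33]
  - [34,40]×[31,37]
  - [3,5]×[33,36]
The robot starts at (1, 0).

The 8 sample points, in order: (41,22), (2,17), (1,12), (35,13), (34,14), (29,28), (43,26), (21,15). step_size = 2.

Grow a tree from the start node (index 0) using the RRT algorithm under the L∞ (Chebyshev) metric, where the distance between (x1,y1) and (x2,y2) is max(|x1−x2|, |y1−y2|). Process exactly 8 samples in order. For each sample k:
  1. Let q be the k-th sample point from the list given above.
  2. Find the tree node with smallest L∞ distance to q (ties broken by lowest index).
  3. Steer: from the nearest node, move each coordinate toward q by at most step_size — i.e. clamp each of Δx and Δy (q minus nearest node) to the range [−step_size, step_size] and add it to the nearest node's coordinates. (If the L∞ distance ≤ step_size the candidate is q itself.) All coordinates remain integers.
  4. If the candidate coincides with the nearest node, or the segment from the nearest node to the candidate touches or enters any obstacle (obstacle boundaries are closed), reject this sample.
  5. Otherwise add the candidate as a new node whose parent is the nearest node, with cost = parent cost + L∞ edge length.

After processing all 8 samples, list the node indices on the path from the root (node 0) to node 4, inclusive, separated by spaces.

Path: 0 1 4

1. q=(41,22) nearest=0 d=40 new=(3,2) → add node 1 parent=0 cost=2
2. q=(2,17) nearest=1 d=15 new=(2,4) → add node 2 parent=1 cost=4
3. q=(1,12) nearest=2 d=8 new=(1,6) → add node 3 parent=2 cost=6
4. q=(35,13) nearest=1 d=32 new=(5,4) → add node 4 parent=1 cost=4
5. q=(34,14) nearest=4 d=29 new=(7,6) → add node 5 parent=4 cost=6
6. q=(29,28) nearest=5 d=22 new=(9,8) → add node 6 parent=5 cost=8
7. q=(43,26) nearest=6 d=34 new=(11,10) → add node 7 parent=6 cost=10
8. q=(21,15) nearest=7 d=10 new=(13,12) → add node 8 parent=7 cost=12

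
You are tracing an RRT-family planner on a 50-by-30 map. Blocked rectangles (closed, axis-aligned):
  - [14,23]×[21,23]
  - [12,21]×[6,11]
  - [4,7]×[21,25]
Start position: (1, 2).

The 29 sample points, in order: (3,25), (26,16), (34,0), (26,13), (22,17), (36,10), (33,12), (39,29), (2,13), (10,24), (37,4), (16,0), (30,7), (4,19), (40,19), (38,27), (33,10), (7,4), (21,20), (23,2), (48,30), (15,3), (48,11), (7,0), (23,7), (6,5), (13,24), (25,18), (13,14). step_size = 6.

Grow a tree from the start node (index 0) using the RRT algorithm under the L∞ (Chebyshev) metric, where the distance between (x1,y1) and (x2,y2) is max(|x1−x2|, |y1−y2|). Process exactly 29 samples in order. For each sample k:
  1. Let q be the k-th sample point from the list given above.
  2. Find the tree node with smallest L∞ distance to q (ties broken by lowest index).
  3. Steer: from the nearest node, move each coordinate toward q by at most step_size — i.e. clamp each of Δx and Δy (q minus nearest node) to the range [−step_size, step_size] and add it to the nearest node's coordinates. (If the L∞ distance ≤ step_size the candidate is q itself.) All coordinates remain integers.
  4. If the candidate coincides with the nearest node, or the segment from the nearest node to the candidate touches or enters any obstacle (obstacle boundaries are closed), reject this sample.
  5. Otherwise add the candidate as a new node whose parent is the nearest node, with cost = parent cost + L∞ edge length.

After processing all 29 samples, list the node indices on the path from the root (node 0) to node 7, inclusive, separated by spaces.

Path: 0 1 2 3 4 5 6 7

1. q=(3,25) nearest=0 d=23 new=(3,8) → add node 1 parent=0 cost=6
2. q=(26,16) nearest=1 d=23 new=(9,14) → add node 2 parent=1 cost=12
3. q=(34,0) nearest=2 d=25 new=(15,8) → blocked by [12,21]×[6,11], reject
4. q=(26,13) nearest=2 d=17 new=(15,13) → add node 3 parent=2 cost=18
5. q=(22,17) nearest=3 d=7 new=(21,17) → add node 4 parent=3 cost=24
6. q=(36,10) nearest=4 d=15 new=(27,11) → add node 5 parent=4 cost=30
7. q=(33,12) nearest=5 d=6 new=(33,12) → add node 6 parent=5 cost=36
8. q=(39,29) nearest=6 d=17 new=(39,18) → add node 7 parent=6 cost=42
9. q=(2,13) nearest=1 d=5 new=(2,13) → add node 8 parent=1 cost=11
10. q=(10,24) nearest=2 d=10 new=(10,20) → add node 9 parent=2 cost=18
11. q=(37,4) nearest=6 d=8 new=(37,6) → add node 10 parent=6 cost=42
12. q=(16,0) nearest=5 d=11 new=(21,5) → add node 11 parent=5 cost=36
13. q=(30,7) nearest=5 d=4 new=(30,7) → add node 12 parent=5 cost=34
14. q=(4,19) nearest=2 d=5 new=(4,19) → add node 13 parent=2 cost=17
15. q=(40,19) nearest=7 d=1 new=(40,19) → add node 14 parent=7 cost=43
16. q=(38,27) nearest=14 d=8 new=(38,25) → add node 15 parent=14 cost=49
17. q=(33,10) nearest=6 d=2 new=(33,10) → add node 16 parent=6 cost=38
18. q=(7,4) nearest=1 d=4 new=(7,4) → add node 17 parent=1 cost=10
19. q=(21,20) nearest=4 d=3 new=(21,20) → add node 18 parent=4 cost=27
20. q=(23,2) nearest=11 d=3 new=(23,2) → add node 19 parent=11 cost=39
21. q=(48,30) nearest=15 d=10 new=(44,30) → add node 20 parent=15 cost=55
22. q=(15,3) nearest=11 d=6 new=(15,3) → add node 21 parent=11 cost=42
23. q=(48,11) nearest=14 d=8 new=(46,13) → add node 22 parent=14 cost=49
24. q=(7,0) nearest=17 d=4 new=(7,0) → add node 23 parent=17 cost=14
25. q=(23,7) nearest=11 d=2 new=(23,7) → add node 24 parent=11 cost=38
26. q=(6,5) nearest=17 d=1 new=(6,5) → add node 25 parent=17 cost=11
27. q=(13,24) nearest=9 d=4 new=(13,24) → add node 26 parent=9 cost=22
28. q=(25,18) nearest=4 d=4 new=(25,18) → add node 27 parent=4 cost=28
29. q=(13,14) nearest=3 d=2 new=(13,14) → add node 28 parent=3 cost=20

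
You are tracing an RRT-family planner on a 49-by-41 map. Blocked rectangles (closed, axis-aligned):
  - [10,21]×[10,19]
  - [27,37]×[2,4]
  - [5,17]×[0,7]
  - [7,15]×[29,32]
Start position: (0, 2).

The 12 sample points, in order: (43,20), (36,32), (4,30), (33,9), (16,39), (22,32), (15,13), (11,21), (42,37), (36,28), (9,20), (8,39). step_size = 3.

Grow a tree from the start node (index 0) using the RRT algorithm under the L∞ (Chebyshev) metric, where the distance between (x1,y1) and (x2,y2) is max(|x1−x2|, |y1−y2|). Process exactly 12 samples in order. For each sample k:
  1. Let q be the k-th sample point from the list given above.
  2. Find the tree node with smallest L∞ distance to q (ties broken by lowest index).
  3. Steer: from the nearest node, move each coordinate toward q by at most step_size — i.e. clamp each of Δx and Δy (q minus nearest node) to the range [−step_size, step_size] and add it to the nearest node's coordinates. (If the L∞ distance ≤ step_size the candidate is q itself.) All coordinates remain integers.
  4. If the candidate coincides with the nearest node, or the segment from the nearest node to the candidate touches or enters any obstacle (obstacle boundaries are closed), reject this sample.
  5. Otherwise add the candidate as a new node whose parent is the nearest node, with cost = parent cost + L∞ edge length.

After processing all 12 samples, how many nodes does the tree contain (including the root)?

1. q=(43,20) nearest=0 d=43 new=(3,5) → add node 1 parent=0 cost=3
2. q=(36,32) nearest=1 d=33 new=(6,8) → blocked by [5,17]×[0,7], reject
3. q=(4,30) nearest=1 d=25 new=(4,8) → add node 2 parent=1 cost=6
4. q=(33,9) nearest=2 d=29 new=(7,9) → add node 3 parent=2 cost=9
5. q=(16,39) nearest=3 d=30 new=(10,12) → blocked by [10,21]×[10,19], reject
6. q=(22,32) nearest=3 d=23 new=(10,12) → blocked by [10,21]×[10,19], reject
7. q=(15,13) nearest=3 d=8 new=(10,12) → blocked by [10,21]×[10,19], reject
8. q=(11,21) nearest=3 d=12 new=(10,12) → blocked by [10,21]×[10,19], reject
9. q=(42,37) nearest=3 d=35 new=(10,12) → blocked by [10,21]×[10,19], reject
10. q=(36,28) nearest=3 d=29 new=(10,12) → blocked by [10,21]×[10,19], reject
11. q=(9,20) nearest=3 d=11 new=(9,12) → add node 4 parent=3 cost=12
12. q=(8,39) nearest=4 d=27 new=(8,15) → add node 5 parent=4 cost=15

Node count: 6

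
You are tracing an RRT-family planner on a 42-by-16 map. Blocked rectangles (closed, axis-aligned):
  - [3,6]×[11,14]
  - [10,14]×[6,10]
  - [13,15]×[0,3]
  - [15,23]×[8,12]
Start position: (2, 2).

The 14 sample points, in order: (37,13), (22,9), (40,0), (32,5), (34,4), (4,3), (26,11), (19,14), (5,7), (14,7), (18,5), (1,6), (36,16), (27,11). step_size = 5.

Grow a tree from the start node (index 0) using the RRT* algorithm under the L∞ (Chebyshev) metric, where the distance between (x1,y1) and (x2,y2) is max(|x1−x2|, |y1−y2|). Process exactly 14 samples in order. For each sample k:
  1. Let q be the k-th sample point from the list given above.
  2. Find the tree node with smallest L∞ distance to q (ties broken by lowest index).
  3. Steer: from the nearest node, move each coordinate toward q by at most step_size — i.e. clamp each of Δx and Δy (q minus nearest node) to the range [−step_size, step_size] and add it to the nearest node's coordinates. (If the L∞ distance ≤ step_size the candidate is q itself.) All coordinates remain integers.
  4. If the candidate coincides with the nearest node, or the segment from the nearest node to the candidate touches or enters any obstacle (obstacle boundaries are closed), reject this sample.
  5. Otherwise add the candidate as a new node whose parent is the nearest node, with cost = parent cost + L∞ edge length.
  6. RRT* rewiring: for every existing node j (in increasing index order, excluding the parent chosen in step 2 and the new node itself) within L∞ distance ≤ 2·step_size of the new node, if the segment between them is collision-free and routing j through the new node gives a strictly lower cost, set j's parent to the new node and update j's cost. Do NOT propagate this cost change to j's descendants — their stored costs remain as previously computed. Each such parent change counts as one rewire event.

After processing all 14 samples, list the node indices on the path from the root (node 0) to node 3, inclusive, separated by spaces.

Path: 0 3

1. q=(37,13) nearest=0 d=35 new=(7,7) → add node 1 parent=0 cost=5
2. q=(22,9) nearest=1 d=15 new=(12,9) → blocked by [10,14]×[6,10], reject
3. q=(40,0) nearest=1 d=33 new=(12,2) → add node 2 parent=1 cost=10
4. q=(32,5) nearest=2 d=20 new=(17,5) → blocked by [13,15]×[0,3], reject
5. q=(34,4) nearest=2 d=22 new=(17,4) → blocked by [13,15]×[0,3], reject
6. q=(4,3) nearest=0 d=2 new=(4,3) → add node 3 parent=0 cost=2
7. q=(26,11) nearest=2 d=14 new=(17,7) → blocked by [13,15]×[0,3], reject
8. q=(19,14) nearest=1 d=12 new=(12,12) → blocked by [10,14]×[6,10], reject
9. q=(5,7) nearest=1 d=2 new=(5,7) → add node 4 parent=1 cost=7
10. q=(14,7) nearest=2 d=5 new=(14,7) → blocked by [10,14]×[6,10], reject
11. q=(18,5) nearest=2 d=6 new=(17,5) → blocked by [13,15]×[0,3], reject
12. q=(1,6) nearest=3 d=3 new=(1,6) → add node 5 parent=3 cost=5
13. q=(36,16) nearest=2 d=24 new=(17,7) → blocked by [13,15]×[0,3], reject
14. q=(27,11) nearest=2 d=15 new=(17,7) → blocked by [13,15]×[0,3], reject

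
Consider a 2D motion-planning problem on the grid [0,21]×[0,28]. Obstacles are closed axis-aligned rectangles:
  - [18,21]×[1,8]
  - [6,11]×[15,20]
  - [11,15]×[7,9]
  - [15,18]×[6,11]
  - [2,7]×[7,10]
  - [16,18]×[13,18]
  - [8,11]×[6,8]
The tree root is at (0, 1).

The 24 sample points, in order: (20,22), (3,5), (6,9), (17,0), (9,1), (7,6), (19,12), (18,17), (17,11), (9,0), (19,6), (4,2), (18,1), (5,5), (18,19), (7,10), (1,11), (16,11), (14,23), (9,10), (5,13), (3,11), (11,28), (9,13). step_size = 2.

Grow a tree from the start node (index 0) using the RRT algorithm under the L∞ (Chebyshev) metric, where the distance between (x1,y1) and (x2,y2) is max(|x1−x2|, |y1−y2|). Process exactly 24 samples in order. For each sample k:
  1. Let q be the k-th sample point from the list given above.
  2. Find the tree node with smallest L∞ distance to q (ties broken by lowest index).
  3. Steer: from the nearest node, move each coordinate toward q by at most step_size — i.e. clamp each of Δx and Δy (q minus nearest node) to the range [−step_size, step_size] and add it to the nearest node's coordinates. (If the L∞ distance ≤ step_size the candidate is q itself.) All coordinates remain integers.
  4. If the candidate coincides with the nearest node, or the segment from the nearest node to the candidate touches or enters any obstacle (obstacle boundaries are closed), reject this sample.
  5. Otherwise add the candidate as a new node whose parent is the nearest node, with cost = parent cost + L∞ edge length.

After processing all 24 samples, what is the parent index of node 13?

Parent of node 13: 2

1. q=(20,22) nearest=0 d=21 new=(2,3) → add node 1 parent=0 cost=2
2. q=(3,5) nearest=1 d=2 new=(3,5) → add node 2 parent=1 cost=4
3. q=(6,9) nearest=2 d=4 new=(5,7) → blocked by [2,7]×[7,10], reject
4. q=(17,0) nearest=2 d=14 new=(5,3) → add node 3 parent=2 cost=6
5. q=(9,1) nearest=3 d=4 new=(7,1) → add node 4 parent=3 cost=8
6. q=(7,6) nearest=3 d=3 new=(7,5) → add node 5 parent=3 cost=8
7. q=(19,12) nearest=4 d=12 new=(9,3) → add node 6 parent=4 cost=10
8. q=(18,17) nearest=5 d=12 new=(9,7) → blocked by [8,11]×[6,8], reject
9. q=(17,11) nearest=6 d=8 new=(11,5) → add node 7 parent=6 cost=12
10. q=(9,0) nearest=4 d=2 new=(9,0) → add node 8 parent=4 cost=10
11. q=(19,6) nearest=7 d=8 new=(13,6) → add node 9 parent=7 cost=14
12. q=(4,2) nearest=3 d=1 new=(4,2) → add node 10 parent=3 cost=7
13. q=(18,1) nearest=9 d=5 new=(15,4) → add node 11 parent=9 cost=16
14. q=(5,5) nearest=2 d=2 new=(5,5) → add node 12 parent=2 cost=6
15. q=(18,19) nearest=9 d=13 new=(15,8) → blocked by [11,15]×[7,9], reject
16. q=(7,10) nearest=2 d=5 new=(5,7) → blocked by [2,7]×[7,10], reject
17. q=(1,11) nearest=2 d=6 new=(1,7) → add node 13 parent=2 cost=6
18. q=(16,11) nearest=9 d=5 new=(15,8) → blocked by [11,15]×[7,9], reject
19. q=(14,23) nearest=13 d=16 new=(3,9) → blocked by [2,7]×[7,10], reject
20. q=(9,10) nearest=9 d=4 new=(11,8) → blocked by [11,15]×[7,9], reject
21. q=(5,13) nearest=13 d=6 new=(3,9) → blocked by [2,7]×[7,10], reject
22. q=(3,11) nearest=13 d=4 new=(3,9) → blocked by [2,7]×[7,10], reject
23. q=(11,28) nearest=13 d=21 new=(3,9) → blocked by [2,7]×[7,10], reject
24. q=(9,13) nearest=9 d=7 new=(11,8) → blocked by [11,15]×[7,9], reject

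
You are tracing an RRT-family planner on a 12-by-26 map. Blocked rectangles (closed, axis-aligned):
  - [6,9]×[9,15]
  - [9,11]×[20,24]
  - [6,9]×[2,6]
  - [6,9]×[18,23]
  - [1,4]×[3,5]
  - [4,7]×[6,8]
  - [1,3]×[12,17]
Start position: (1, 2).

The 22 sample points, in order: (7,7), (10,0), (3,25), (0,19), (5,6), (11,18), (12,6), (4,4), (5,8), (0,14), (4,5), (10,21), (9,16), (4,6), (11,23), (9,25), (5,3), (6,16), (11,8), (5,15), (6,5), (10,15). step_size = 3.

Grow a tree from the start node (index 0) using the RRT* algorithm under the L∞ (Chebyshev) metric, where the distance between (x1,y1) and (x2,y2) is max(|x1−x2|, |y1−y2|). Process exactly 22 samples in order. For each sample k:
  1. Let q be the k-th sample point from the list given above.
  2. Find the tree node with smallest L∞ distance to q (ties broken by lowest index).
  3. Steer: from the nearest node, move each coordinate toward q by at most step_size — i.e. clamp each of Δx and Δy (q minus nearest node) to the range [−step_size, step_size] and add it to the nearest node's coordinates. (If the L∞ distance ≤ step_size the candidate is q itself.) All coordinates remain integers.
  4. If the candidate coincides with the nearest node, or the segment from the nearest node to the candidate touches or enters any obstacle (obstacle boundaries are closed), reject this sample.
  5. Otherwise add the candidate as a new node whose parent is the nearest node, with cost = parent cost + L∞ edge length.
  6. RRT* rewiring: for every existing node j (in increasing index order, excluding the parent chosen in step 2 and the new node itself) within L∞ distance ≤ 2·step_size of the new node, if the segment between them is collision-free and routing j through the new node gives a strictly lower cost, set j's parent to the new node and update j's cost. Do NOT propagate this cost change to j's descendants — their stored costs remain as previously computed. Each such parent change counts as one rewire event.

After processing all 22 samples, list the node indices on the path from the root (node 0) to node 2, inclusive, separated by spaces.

1. q=(7,7) nearest=0 d=6 new=(4,5) → blocked by [1,4]×[3,5], reject
2. q=(10,0) nearest=0 d=9 new=(4,0) → add node 1 parent=0 cost=3
3. q=(3,25) nearest=0 d=23 new=(3,5) → blocked by [1,4]×[3,5], reject
4. q=(0,19) nearest=0 d=17 new=(0,5) → add node 2 parent=0 cost=3
5. q=(5,6) nearest=0 d=4 new=(4,5) → blocked by [1,4]×[3,5], reject
6. q=(11,18) nearest=2 d=13 new=(3,8) → add node 3 parent=2 cost=6
7. q=(12,6) nearest=1 d=8 new=(7,3) → blocked by [6,9]×[2,6], reject
8. q=(4,4) nearest=0 d=3 new=(4,4) → blocked by [1,4]×[3,5], reject
9. q=(5,8) nearest=3 d=2 new=(5,8) → blocked by [4,7]×[6,8], reject
10. q=(0,14) nearest=3 d=6 new=(0,11) → add node 4 parent=3 cost=9
11. q=(4,5) nearest=0 d=3 new=(4,5) → blocked by [1,4]×[3,5], reject
12. q=(10,21) nearest=4 d=10 new=(3,14) → blocked by [1,3]×[12,17], reject
13. q=(9,16) nearest=3 d=8 new=(6,11) → blocked by [6,9]×[9,15], reject
14. q=(4,6) nearest=3 d=2 new=(4,6) → blocked by [4,7]×[6,8], reject
15. q=(11,23) nearest=4 d=12 new=(3,14) → blocked by [1,3]×[12,17], reject
16. q=(9,25) nearest=4 d=14 new=(3,14) → blocked by [1,3]×[12,17], reject
17. q=(5,3) nearest=1 d=3 new=(5,3) → add node 5 parent=1 cost=6
18. q=(6,16) nearest=4 d=6 new=(3,14) → blocked by [1,3]×[12,17], reject
19. q=(11,8) nearest=5 d=6 new=(8,6) → blocked by [6,9]×[2,6], reject
20. q=(5,15) nearest=4 d=5 new=(3,14) → blocked by [1,3]×[12,17], reject
21. q=(6,5) nearest=5 d=2 new=(6,5) → blocked by [6,9]×[2,6], reject
22. q=(10,15) nearest=3 d=7 new=(6,11) → blocked by [6,9]×[9,15], reject

Path: 0 2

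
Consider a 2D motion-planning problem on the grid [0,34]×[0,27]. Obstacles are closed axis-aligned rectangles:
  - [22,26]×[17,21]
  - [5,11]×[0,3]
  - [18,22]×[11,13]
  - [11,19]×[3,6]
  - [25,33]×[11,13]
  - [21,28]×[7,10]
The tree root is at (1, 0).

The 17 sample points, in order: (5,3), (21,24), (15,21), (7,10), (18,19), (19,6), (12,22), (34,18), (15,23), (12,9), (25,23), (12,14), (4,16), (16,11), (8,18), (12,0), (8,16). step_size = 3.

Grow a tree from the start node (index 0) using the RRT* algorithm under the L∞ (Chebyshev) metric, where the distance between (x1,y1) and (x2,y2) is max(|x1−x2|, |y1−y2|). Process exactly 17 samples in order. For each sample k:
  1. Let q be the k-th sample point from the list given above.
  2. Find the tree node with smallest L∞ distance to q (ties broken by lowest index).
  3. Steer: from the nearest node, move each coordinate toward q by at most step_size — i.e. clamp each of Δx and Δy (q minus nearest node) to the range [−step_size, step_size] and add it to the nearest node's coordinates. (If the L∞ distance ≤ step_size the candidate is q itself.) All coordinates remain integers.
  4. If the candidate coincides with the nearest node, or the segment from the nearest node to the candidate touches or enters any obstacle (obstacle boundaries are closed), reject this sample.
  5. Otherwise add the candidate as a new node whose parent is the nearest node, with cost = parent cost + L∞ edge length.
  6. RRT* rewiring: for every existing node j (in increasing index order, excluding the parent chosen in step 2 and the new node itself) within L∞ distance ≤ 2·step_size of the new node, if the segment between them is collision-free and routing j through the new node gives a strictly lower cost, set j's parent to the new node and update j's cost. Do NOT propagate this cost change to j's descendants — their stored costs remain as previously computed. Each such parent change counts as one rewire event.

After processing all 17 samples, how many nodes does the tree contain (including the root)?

Node count: 16

1. q=(5,3) nearest=0 d=4 new=(4,3) → add node 1 parent=0 cost=3
2. q=(21,24) nearest=1 d=21 new=(7,6) → add node 2 parent=1 cost=6
3. q=(15,21) nearest=2 d=15 new=(10,9) → add node 3 parent=2 cost=9
4. q=(7,10) nearest=3 d=3 new=(7,10) → add node 4 parent=3 cost=12
5. q=(18,19) nearest=3 d=10 new=(13,12) → add node 5 parent=3 cost=12
6. q=(19,6) nearest=5 d=6 new=(16,9) → add node 6 parent=5 cost=15
7. q=(12,22) nearest=5 d=10 new=(12,15) → add node 7 parent=5 cost=15
8. q=(34,18) nearest=6 d=18 new=(19,12) → blocked by [18,22]×[11,13], reject
9. q=(15,23) nearest=7 d=8 new=(15,18) → add node 8 parent=7 cost=18
10. q=(12,9) nearest=3 d=2 new=(12,9) → add node 9 parent=3 cost=11
11. q=(25,23) nearest=8 d=10 new=(18,21) → add node 10 parent=8 cost=21
12. q=(12,14) nearest=7 d=1 new=(12,14) → add node 11 parent=7 cost=16
13. q=(4,16) nearest=4 d=6 new=(4,13) → add node 12 parent=4 cost=15
14. q=(16,11) nearest=6 d=2 new=(16,11) → add node 13 parent=6 cost=17
15. q=(8,18) nearest=7 d=4 new=(9,18) → add node 14 parent=7 cost=18
16. q=(12,0) nearest=2 d=6 new=(10,3) → blocked by [5,11]×[0,3], reject
17. q=(8,16) nearest=14 d=2 new=(8,16) → add node 15 parent=14 cost=20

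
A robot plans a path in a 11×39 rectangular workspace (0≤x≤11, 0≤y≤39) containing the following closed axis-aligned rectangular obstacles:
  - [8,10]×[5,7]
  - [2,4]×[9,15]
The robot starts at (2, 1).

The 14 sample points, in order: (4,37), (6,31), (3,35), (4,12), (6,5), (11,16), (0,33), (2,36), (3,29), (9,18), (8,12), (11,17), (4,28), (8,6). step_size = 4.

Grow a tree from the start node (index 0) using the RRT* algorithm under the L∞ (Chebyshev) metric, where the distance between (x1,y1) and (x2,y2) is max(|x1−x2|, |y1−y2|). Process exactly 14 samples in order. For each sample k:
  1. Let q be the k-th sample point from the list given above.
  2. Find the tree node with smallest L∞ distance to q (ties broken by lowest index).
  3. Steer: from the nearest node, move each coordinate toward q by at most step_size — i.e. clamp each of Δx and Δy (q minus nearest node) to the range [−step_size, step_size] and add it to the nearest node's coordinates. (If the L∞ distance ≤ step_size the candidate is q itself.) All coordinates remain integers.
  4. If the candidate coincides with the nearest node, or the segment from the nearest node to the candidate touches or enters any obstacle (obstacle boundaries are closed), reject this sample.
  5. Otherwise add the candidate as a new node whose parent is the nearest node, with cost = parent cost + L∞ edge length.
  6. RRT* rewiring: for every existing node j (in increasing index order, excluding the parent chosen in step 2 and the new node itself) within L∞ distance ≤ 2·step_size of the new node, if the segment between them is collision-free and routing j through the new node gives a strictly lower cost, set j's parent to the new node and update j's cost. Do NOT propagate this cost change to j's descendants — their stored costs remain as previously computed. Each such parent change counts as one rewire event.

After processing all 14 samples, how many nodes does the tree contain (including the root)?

Node count: 12

1. q=(4,37) nearest=0 d=36 new=(4,5) → add node 1 parent=0 cost=4
2. q=(6,31) nearest=1 d=26 new=(6,9) → add node 2 parent=1 cost=8
3. q=(3,35) nearest=2 d=26 new=(3,13) → blocked by [2,4]×[9,15], reject
4. q=(4,12) nearest=2 d=3 new=(4,12) → blocked by [2,4]×[9,15], reject
5. q=(6,5) nearest=1 d=2 new=(6,5) → add node 3 parent=1 cost=6
6. q=(11,16) nearest=2 d=7 new=(10,13) → add node 4 parent=2 cost=12
7. q=(0,33) nearest=4 d=20 new=(6,17) → add node 5 parent=4 cost=16
8. q=(2,36) nearest=5 d=19 new=(2,21) → add node 6 parent=5 cost=20
9. q=(3,29) nearest=6 d=8 new=(3,25) → add node 7 parent=6 cost=24
10. q=(9,18) nearest=5 d=3 new=(9,18) → add node 8 parent=5 cost=19
11. q=(8,12) nearest=4 d=2 new=(8,12) → add node 9 parent=4 cost=14
12. q=(11,17) nearest=8 d=2 new=(11,17) → add node 10 parent=8 cost=21
13. q=(4,28) nearest=7 d=3 new=(4,28) → add node 11 parent=7 cost=27
14. q=(8,6) nearest=3 d=2 new=(8,6) → blocked by [8,10]×[5,7], reject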